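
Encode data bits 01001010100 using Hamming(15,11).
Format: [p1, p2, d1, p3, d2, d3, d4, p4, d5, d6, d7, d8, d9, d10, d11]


Parity bits: p1=0, p2=1, p3=0, p4=1

010010011010100


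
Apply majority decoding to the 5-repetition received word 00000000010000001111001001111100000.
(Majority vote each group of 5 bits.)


Groups: 00000, 00001, 00000, 01111, 00100, 11111, 00000
Majority votes: 0001010

0001010


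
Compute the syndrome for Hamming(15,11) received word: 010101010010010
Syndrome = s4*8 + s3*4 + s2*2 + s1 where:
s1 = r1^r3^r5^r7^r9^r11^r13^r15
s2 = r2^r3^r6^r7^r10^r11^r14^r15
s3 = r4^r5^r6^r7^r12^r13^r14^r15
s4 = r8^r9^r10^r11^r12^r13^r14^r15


s1=1, s2=0, s3=1, s4=1

Syndrome = 13 (error at position 13)


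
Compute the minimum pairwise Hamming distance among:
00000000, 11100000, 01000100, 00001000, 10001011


Comparing all pairs, minimum distance: 1
Can detect 0 errors, correct 0 errors

1


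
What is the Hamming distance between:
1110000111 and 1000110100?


XOR: 0110110011
Count of 1s: 6

6


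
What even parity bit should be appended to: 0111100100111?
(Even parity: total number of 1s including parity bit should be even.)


Number of 1s in data: 8
Parity bit: 0

0


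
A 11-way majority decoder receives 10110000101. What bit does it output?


Ones: 5 out of 11
Threshold: 6

0 (5/11 voted 1)


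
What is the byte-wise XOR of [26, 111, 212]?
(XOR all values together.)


XOR chain: 26 ^ 111 ^ 212 = 161

161


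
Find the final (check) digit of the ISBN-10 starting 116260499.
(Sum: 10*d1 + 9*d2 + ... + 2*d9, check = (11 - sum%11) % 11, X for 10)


Weighted sum: 178
178 mod 11 = 2

Check digit: 9


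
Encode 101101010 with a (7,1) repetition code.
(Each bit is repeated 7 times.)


Each bit -> 7 copies

111111100000001111111111111100000001111111000000011111110000000


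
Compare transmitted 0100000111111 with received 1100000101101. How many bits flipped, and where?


XOR: 1000000010010

3 error(s) at position(s): 0, 8, 11


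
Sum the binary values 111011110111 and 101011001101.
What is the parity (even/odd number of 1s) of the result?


111011110111 = 3831
101011001101 = 2765
Sum = 6596 = 1100111000100
1s count = 6

even parity (6 ones in 1100111000100)


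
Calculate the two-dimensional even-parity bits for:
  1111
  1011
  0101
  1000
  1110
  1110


Row parities: 010111
Column parities: 1001

Row P: 010111, Col P: 1001, Corner: 0


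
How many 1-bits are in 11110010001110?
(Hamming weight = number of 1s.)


Counting 1s in 11110010001110

8


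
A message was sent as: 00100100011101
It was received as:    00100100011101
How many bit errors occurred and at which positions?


XOR: 00000000000000

0 errors (received matches sent)


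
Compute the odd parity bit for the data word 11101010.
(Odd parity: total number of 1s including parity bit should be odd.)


Number of 1s in data: 5
Parity bit: 0

0


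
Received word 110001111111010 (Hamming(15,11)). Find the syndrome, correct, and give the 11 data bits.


Syndrome = 0: no error detected

Data: 00111111010 (no errors)


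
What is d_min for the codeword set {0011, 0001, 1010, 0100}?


Comparing all pairs, minimum distance: 1
Can detect 0 errors, correct 0 errors

1


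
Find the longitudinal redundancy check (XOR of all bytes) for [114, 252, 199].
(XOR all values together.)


XOR chain: 114 ^ 252 ^ 199 = 73

73


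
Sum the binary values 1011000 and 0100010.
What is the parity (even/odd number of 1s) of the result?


1011000 = 88
0100010 = 34
Sum = 122 = 1111010
1s count = 5

odd parity (5 ones in 1111010)


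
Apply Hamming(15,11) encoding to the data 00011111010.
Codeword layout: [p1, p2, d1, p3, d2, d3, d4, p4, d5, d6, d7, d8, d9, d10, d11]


Parity bits: p1=1, p2=0, p3=1, p4=1

100100111111010


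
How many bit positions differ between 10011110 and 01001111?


XOR: 11010001
Count of 1s: 4

4


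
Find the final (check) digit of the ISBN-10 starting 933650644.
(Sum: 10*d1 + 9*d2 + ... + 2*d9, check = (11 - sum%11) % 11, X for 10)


Weighted sum: 257
257 mod 11 = 4

Check digit: 7


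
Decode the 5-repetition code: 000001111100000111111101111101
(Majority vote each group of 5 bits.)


Groups: 00000, 11111, 00000, 11111, 11011, 11101
Majority votes: 010111

010111


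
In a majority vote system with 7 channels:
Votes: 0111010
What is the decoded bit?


Ones: 4 out of 7
Threshold: 4

1 (4/7 voted 1)


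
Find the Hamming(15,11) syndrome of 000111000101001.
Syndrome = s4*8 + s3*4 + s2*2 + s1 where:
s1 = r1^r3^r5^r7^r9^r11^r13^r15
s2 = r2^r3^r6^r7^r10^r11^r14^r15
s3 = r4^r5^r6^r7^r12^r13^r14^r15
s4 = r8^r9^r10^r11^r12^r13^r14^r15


s1=0, s2=1, s3=1, s4=1

Syndrome = 14 (error at position 14)


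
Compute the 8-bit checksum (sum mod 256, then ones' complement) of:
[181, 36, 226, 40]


Sum = 483 mod 256 = 227
Complement = 28

28


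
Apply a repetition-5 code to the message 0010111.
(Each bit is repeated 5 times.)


Each bit -> 5 copies

00000000001111100000111111111111111


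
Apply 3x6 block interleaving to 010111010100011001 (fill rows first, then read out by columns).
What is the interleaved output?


Matrix:
  010111
  010100
  011001
Read columns: 000111001110100101

000111001110100101


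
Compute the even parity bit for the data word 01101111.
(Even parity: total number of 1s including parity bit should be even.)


Number of 1s in data: 6
Parity bit: 0

0


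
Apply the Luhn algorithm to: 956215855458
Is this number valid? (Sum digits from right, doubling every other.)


Luhn sum = 52
52 mod 10 = 2

Invalid (Luhn sum mod 10 = 2)


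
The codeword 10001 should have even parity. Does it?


Number of 1s: 2

Yes, parity is correct (2 ones)


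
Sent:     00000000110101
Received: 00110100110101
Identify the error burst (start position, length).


XOR: 00110100000000

Burst at position 2, length 4


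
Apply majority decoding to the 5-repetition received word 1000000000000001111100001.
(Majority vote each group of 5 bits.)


Groups: 10000, 00000, 00000, 11111, 00001
Majority votes: 00010

00010


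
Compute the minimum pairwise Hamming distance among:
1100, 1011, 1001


Comparing all pairs, minimum distance: 1
Can detect 0 errors, correct 0 errors

1


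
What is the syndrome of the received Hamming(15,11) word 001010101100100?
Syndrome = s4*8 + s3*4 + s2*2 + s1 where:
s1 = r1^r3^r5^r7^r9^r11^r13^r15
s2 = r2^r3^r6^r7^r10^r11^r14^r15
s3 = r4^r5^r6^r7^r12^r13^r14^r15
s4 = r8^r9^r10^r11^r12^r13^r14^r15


s1=1, s2=1, s3=1, s4=1

Syndrome = 15 (error at position 15)


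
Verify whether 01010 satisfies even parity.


Number of 1s: 2

Yes, parity is correct (2 ones)


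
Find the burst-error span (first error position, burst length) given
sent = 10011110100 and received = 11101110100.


XOR: 01110000000

Burst at position 1, length 3


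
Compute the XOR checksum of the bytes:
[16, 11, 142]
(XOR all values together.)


XOR chain: 16 ^ 11 ^ 142 = 149

149


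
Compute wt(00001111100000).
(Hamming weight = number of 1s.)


Counting 1s in 00001111100000

5


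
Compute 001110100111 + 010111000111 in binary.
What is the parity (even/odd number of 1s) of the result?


001110100111 = 935
010111000111 = 1479
Sum = 2414 = 100101101110
1s count = 7

odd parity (7 ones in 100101101110)


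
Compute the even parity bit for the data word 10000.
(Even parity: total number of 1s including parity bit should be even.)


Number of 1s in data: 1
Parity bit: 1

1


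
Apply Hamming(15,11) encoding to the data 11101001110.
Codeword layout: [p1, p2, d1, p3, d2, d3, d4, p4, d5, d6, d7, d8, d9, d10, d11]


Parity bits: p1=0, p2=1, p3=1, p4=0

011111001001110


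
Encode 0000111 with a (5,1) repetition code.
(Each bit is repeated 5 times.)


Each bit -> 5 copies

00000000000000000000111111111111111


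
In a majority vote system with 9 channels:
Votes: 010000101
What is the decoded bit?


Ones: 3 out of 9
Threshold: 5

0 (3/9 voted 1)


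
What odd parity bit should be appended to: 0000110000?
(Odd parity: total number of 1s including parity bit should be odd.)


Number of 1s in data: 2
Parity bit: 1

1


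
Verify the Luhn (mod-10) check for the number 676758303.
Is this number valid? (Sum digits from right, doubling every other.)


Luhn sum = 40
40 mod 10 = 0

Valid (Luhn sum mod 10 = 0)


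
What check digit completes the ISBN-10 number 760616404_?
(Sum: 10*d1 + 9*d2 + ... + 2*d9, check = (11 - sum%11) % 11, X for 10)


Weighted sum: 226
226 mod 11 = 6

Check digit: 5


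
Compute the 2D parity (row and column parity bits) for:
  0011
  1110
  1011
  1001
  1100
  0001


Row parities: 011001
Column parities: 0010

Row P: 011001, Col P: 0010, Corner: 1


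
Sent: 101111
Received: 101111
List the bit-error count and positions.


XOR: 000000

0 errors (received matches sent)


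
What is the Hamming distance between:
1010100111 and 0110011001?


XOR: 1100111110
Count of 1s: 7

7


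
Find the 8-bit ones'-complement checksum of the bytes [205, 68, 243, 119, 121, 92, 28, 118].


Sum = 994 mod 256 = 226
Complement = 29

29


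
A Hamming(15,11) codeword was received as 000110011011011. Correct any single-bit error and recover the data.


Syndrome = 6: error at position 6

Data: 01101011011 (corrected bit 6)


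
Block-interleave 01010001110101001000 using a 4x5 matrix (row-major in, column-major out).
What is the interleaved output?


Matrix:
  01010
  00111
  01010
  01000
Read columns: 00001011010011100100

00001011010011100100


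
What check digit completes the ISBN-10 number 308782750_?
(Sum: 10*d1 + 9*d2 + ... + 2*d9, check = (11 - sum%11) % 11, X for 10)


Weighted sum: 244
244 mod 11 = 2

Check digit: 9


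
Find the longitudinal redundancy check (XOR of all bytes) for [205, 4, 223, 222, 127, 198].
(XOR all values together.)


XOR chain: 205 ^ 4 ^ 223 ^ 222 ^ 127 ^ 198 = 113

113


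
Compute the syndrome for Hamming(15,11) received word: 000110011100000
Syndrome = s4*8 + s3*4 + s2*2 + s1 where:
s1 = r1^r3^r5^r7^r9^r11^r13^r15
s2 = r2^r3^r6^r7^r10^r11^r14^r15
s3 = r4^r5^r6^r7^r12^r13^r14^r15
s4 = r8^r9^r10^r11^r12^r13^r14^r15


s1=0, s2=1, s3=0, s4=1

Syndrome = 10 (error at position 10)


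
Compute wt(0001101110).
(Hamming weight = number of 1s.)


Counting 1s in 0001101110

5


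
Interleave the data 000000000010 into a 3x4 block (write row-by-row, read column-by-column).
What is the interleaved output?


Matrix:
  0000
  0000
  0010
Read columns: 000000001000

000000001000


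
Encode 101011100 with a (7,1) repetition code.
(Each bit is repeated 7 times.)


Each bit -> 7 copies

111111100000001111111000000011111111111111111111100000000000000


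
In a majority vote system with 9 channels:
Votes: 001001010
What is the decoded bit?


Ones: 3 out of 9
Threshold: 5

0 (3/9 voted 1)


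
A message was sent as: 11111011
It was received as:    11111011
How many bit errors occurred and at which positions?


XOR: 00000000

0 errors (received matches sent)


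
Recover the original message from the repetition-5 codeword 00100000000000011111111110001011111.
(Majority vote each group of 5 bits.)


Groups: 00100, 00000, 00000, 11111, 11111, 00010, 11111
Majority votes: 0001101

0001101


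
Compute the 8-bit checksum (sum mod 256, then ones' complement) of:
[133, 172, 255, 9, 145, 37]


Sum = 751 mod 256 = 239
Complement = 16

16


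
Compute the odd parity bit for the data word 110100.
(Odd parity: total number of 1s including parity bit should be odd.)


Number of 1s in data: 3
Parity bit: 0

0


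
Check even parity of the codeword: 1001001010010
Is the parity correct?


Number of 1s: 5

No, parity error (5 ones)


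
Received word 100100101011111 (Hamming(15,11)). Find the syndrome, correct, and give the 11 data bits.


Syndrome = 0: no error detected

Data: 00011011111 (no errors)


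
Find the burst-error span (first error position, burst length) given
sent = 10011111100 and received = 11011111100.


XOR: 01000000000

Burst at position 1, length 1


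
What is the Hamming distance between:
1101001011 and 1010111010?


XOR: 0111110001
Count of 1s: 6

6


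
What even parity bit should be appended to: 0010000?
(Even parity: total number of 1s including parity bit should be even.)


Number of 1s in data: 1
Parity bit: 1

1


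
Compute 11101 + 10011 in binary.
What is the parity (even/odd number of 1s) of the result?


11101 = 29
10011 = 19
Sum = 48 = 110000
1s count = 2

even parity (2 ones in 110000)


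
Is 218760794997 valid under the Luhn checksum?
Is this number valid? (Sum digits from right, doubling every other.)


Luhn sum = 69
69 mod 10 = 9

Invalid (Luhn sum mod 10 = 9)


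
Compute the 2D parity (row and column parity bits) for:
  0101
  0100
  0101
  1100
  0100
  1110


Row parities: 010011
Column parities: 0010

Row P: 010011, Col P: 0010, Corner: 1


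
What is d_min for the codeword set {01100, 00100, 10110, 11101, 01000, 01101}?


Comparing all pairs, minimum distance: 1
Can detect 0 errors, correct 0 errors

1


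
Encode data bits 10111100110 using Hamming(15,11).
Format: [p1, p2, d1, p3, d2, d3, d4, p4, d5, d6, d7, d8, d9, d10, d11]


Parity bits: p1=0, p2=1, p3=0, p4=0

011001101100110


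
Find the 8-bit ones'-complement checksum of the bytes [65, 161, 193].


Sum = 419 mod 256 = 163
Complement = 92

92


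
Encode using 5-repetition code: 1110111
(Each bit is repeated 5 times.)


Each bit -> 5 copies

11111111111111100000111111111111111


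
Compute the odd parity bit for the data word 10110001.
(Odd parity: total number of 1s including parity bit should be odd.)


Number of 1s in data: 4
Parity bit: 1

1


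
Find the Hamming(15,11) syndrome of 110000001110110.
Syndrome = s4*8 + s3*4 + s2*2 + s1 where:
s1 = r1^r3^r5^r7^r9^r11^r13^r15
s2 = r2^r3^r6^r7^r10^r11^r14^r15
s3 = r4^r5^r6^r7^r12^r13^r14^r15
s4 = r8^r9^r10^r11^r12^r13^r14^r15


s1=0, s2=0, s3=0, s4=1

Syndrome = 8 (error at position 8)


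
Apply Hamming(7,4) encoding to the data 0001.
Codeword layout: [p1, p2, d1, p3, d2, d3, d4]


Parity bits: p1=1, p2=1, p3=1

1101001


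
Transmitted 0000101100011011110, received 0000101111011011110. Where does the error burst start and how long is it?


XOR: 0000000011000000000

Burst at position 8, length 2


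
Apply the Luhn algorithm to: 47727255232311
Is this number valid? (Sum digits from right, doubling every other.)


Luhn sum = 52
52 mod 10 = 2

Invalid (Luhn sum mod 10 = 2)


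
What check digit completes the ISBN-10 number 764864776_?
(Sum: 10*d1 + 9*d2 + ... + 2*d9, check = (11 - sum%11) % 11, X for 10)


Weighted sum: 329
329 mod 11 = 10

Check digit: 1


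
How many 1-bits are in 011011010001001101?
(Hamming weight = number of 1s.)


Counting 1s in 011011010001001101

9


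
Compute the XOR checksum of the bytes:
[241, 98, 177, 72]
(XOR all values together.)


XOR chain: 241 ^ 98 ^ 177 ^ 72 = 106

106


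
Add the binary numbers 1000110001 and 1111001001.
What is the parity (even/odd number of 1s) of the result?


1000110001 = 561
1111001001 = 969
Sum = 1530 = 10111111010
1s count = 8

even parity (8 ones in 10111111010)


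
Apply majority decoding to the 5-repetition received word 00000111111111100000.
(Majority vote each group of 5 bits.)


Groups: 00000, 11111, 11111, 00000
Majority votes: 0110

0110


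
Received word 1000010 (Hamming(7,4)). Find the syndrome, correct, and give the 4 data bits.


Syndrome = 7: error at position 7

Data: 0011 (corrected bit 7)


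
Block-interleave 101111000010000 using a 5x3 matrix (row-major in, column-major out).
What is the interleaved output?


Matrix:
  101
  111
  000
  010
  000
Read columns: 110000101011000

110000101011000


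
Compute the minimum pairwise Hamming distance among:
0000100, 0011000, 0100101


Comparing all pairs, minimum distance: 2
Can detect 1 errors, correct 0 errors

2


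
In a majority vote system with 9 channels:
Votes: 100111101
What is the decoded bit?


Ones: 6 out of 9
Threshold: 5

1 (6/9 voted 1)


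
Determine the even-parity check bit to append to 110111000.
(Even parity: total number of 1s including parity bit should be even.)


Number of 1s in data: 5
Parity bit: 1

1


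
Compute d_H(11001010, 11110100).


XOR: 00111110
Count of 1s: 5

5


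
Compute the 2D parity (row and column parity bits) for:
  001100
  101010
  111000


Row parities: 011
Column parities: 011110

Row P: 011, Col P: 011110, Corner: 0


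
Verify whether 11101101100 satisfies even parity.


Number of 1s: 7

No, parity error (7 ones)


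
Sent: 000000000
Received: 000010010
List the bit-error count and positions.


XOR: 000010010

2 error(s) at position(s): 4, 7


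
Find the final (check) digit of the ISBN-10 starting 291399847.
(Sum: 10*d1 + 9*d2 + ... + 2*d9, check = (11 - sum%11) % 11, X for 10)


Weighted sum: 287
287 mod 11 = 1

Check digit: X


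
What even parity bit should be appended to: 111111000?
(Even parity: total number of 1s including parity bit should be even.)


Number of 1s in data: 6
Parity bit: 0

0


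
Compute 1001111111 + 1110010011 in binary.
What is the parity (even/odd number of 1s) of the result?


1001111111 = 639
1110010011 = 915
Sum = 1554 = 11000010010
1s count = 4

even parity (4 ones in 11000010010)


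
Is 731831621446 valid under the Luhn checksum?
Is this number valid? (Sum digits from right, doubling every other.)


Luhn sum = 50
50 mod 10 = 0

Valid (Luhn sum mod 10 = 0)


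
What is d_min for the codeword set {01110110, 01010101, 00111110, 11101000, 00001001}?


Comparing all pairs, minimum distance: 2
Can detect 1 errors, correct 0 errors

2


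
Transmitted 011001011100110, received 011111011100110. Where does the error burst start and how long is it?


XOR: 000110000000000

Burst at position 3, length 2


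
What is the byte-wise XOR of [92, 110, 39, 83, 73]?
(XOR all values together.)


XOR chain: 92 ^ 110 ^ 39 ^ 83 ^ 73 = 15

15


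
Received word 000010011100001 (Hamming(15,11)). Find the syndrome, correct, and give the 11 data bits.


Syndrome = 1: error at position 1

Data: 01001100001 (corrected bit 1)


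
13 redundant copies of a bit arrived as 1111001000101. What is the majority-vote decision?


Ones: 7 out of 13
Threshold: 7

1 (7/13 voted 1)


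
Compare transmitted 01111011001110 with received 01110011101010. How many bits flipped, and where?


XOR: 00001000100100

3 error(s) at position(s): 4, 8, 11


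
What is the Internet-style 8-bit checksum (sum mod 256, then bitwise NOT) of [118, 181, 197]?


Sum = 496 mod 256 = 240
Complement = 15

15


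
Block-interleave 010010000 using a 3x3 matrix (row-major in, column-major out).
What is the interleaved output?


Matrix:
  010
  010
  000
Read columns: 000110000

000110000


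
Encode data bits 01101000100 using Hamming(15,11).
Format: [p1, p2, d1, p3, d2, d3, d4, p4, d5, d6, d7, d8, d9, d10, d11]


Parity bits: p1=1, p2=1, p3=1, p4=0

110111001000100


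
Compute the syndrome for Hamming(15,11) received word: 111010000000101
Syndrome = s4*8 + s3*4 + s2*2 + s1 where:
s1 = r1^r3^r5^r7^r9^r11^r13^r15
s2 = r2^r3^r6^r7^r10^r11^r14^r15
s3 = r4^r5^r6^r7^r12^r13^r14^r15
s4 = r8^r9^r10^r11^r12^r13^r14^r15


s1=1, s2=1, s3=1, s4=0

Syndrome = 7 (error at position 7)


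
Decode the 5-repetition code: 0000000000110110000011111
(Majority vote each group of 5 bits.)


Groups: 00000, 00000, 11011, 00000, 11111
Majority votes: 00101

00101


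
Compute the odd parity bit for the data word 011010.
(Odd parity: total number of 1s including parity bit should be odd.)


Number of 1s in data: 3
Parity bit: 0

0


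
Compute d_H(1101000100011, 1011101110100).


XOR: 0110101010111
Count of 1s: 8

8


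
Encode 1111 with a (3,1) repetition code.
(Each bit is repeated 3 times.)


Each bit -> 3 copies

111111111111


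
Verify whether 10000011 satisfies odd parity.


Number of 1s: 3

Yes, parity is correct (3 ones)


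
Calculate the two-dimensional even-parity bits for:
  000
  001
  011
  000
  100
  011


Row parities: 010010
Column parities: 101

Row P: 010010, Col P: 101, Corner: 0


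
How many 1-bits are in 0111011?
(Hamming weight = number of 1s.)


Counting 1s in 0111011

5


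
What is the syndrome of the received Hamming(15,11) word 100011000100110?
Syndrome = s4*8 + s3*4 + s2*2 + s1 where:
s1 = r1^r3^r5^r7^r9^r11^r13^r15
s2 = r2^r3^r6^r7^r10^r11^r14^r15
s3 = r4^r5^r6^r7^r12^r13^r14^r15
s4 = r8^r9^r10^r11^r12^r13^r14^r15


s1=1, s2=1, s3=0, s4=1

Syndrome = 11 (error at position 11)


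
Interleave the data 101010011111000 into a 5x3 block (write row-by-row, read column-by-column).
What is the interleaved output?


Matrix:
  101
  010
  011
  111
  000
Read columns: 100100111010110

100100111010110


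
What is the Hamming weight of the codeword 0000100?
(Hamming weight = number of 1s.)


Counting 1s in 0000100

1


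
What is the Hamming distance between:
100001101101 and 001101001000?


XOR: 101100100101
Count of 1s: 6

6


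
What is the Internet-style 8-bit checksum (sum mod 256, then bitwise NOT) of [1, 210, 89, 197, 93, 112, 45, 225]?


Sum = 972 mod 256 = 204
Complement = 51

51


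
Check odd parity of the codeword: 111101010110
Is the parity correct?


Number of 1s: 8

No, parity error (8 ones)


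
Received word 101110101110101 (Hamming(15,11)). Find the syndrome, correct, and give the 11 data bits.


Syndrome = 14: error at position 14

Data: 11011110111 (corrected bit 14)


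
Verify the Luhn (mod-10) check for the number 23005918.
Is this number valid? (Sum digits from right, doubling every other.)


Luhn sum = 27
27 mod 10 = 7

Invalid (Luhn sum mod 10 = 7)


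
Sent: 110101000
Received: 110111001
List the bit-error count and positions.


XOR: 000010001

2 error(s) at position(s): 4, 8


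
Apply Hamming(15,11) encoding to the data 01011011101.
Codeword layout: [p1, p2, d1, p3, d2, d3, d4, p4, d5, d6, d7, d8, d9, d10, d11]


Parity bits: p1=0, p2=1, p3=1, p4=1

010110111011101


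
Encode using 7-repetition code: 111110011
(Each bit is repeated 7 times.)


Each bit -> 7 copies

111111111111111111111111111111111110000000000000011111111111111


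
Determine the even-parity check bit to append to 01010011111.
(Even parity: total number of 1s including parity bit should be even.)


Number of 1s in data: 7
Parity bit: 1

1


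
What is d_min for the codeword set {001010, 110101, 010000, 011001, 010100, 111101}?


Comparing all pairs, minimum distance: 1
Can detect 0 errors, correct 0 errors

1


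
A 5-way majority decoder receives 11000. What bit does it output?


Ones: 2 out of 5
Threshold: 3

0 (2/5 voted 1)


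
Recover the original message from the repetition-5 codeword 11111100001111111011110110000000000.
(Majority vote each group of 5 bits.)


Groups: 11111, 10000, 11111, 11011, 11011, 00000, 00000
Majority votes: 1011100

1011100


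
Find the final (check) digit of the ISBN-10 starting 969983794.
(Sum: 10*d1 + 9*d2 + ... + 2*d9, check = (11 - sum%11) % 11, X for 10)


Weighted sum: 405
405 mod 11 = 9

Check digit: 2


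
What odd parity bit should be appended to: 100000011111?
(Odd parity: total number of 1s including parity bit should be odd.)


Number of 1s in data: 6
Parity bit: 1

1


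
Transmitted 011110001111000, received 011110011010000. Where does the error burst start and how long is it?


XOR: 000000010101000

Burst at position 7, length 5


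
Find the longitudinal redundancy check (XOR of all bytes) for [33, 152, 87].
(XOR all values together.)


XOR chain: 33 ^ 152 ^ 87 = 238

238


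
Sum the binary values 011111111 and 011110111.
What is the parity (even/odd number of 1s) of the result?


011111111 = 255
011110111 = 247
Sum = 502 = 111110110
1s count = 7

odd parity (7 ones in 111110110)


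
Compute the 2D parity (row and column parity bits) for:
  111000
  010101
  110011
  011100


Row parities: 1101
Column parities: 000010

Row P: 1101, Col P: 000010, Corner: 1


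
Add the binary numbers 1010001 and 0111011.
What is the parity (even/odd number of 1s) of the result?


1010001 = 81
0111011 = 59
Sum = 140 = 10001100
1s count = 3

odd parity (3 ones in 10001100)


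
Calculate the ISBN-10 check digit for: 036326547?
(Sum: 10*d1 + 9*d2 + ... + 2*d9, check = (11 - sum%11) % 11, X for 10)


Weighted sum: 184
184 mod 11 = 8

Check digit: 3


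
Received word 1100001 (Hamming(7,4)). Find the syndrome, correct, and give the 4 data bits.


Syndrome = 4: error at position 4

Data: 0001 (corrected bit 4)


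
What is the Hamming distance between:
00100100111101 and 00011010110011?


XOR: 00111110001110
Count of 1s: 8

8


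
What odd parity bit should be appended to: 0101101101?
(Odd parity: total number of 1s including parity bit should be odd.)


Number of 1s in data: 6
Parity bit: 1

1


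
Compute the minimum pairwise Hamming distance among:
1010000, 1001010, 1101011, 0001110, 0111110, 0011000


Comparing all pairs, minimum distance: 2
Can detect 1 errors, correct 0 errors

2


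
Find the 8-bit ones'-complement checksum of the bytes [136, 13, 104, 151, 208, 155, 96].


Sum = 863 mod 256 = 95
Complement = 160

160


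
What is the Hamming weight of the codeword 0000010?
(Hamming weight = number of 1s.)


Counting 1s in 0000010

1


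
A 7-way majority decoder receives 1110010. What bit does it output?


Ones: 4 out of 7
Threshold: 4

1 (4/7 voted 1)


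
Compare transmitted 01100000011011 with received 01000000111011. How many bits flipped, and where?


XOR: 00100000100000

2 error(s) at position(s): 2, 8


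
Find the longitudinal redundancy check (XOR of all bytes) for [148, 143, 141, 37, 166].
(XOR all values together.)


XOR chain: 148 ^ 143 ^ 141 ^ 37 ^ 166 = 21

21


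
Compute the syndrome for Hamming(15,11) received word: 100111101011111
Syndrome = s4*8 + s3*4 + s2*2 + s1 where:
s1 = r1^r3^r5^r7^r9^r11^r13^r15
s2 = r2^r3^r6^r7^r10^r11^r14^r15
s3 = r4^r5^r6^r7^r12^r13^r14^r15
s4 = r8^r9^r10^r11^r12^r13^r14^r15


s1=1, s2=1, s3=0, s4=0

Syndrome = 3 (error at position 3)


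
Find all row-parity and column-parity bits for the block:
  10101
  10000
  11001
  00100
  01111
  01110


Row parities: 111101
Column parities: 11001

Row P: 111101, Col P: 11001, Corner: 1


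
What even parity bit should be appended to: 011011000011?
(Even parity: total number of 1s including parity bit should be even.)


Number of 1s in data: 6
Parity bit: 0

0


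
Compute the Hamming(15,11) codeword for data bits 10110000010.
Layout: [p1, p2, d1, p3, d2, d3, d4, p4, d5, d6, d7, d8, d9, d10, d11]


Parity bits: p1=0, p2=0, p3=1, p4=1

001101110000010


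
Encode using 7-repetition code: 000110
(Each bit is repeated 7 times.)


Each bit -> 7 copies

000000000000000000000111111111111110000000


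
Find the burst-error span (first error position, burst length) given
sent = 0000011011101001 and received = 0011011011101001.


XOR: 0011000000000000

Burst at position 2, length 2


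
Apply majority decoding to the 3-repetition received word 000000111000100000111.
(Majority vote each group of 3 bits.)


Groups: 000, 000, 111, 000, 100, 000, 111
Majority votes: 0010001

0010001


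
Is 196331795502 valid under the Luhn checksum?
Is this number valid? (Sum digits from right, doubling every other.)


Luhn sum = 46
46 mod 10 = 6

Invalid (Luhn sum mod 10 = 6)


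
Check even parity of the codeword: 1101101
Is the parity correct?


Number of 1s: 5

No, parity error (5 ones)


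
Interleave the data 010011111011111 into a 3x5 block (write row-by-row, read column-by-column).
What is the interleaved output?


Matrix:
  01001
  11110
  11111
Read columns: 011111011011101

011111011011101


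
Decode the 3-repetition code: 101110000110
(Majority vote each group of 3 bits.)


Groups: 101, 110, 000, 110
Majority votes: 1101

1101


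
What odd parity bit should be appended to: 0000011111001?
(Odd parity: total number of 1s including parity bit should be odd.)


Number of 1s in data: 6
Parity bit: 1

1


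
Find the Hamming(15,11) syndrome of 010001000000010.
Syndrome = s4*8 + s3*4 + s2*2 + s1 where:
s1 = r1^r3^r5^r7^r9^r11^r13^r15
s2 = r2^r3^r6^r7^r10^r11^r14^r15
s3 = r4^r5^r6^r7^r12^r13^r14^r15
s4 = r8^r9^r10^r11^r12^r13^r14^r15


s1=0, s2=1, s3=0, s4=1

Syndrome = 10 (error at position 10)


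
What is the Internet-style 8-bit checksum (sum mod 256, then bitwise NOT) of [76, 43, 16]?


Sum = 135 mod 256 = 135
Complement = 120

120


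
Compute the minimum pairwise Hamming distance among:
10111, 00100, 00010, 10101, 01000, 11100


Comparing all pairs, minimum distance: 1
Can detect 0 errors, correct 0 errors

1


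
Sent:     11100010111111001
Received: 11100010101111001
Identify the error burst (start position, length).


XOR: 00000000010000000

Burst at position 9, length 1


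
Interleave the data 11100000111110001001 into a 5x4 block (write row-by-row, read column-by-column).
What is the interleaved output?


Matrix:
  1110
  0000
  1111
  1000
  1001
Read columns: 10111101001010000101

10111101001010000101


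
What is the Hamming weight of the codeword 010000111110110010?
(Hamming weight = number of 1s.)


Counting 1s in 010000111110110010

9


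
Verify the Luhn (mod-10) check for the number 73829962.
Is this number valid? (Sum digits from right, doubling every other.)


Luhn sum = 40
40 mod 10 = 0

Valid (Luhn sum mod 10 = 0)


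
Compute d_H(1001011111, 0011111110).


XOR: 1010100001
Count of 1s: 4

4


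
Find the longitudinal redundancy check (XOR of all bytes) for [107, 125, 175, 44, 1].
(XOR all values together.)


XOR chain: 107 ^ 125 ^ 175 ^ 44 ^ 1 = 148

148


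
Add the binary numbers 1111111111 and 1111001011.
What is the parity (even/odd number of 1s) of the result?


1111111111 = 1023
1111001011 = 971
Sum = 1994 = 11111001010
1s count = 7

odd parity (7 ones in 11111001010)


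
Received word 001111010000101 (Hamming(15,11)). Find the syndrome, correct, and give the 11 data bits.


Syndrome = 14: error at position 14

Data: 11100000111 (corrected bit 14)


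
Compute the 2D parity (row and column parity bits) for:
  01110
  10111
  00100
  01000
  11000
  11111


Row parities: 101101
Column parities: 10010

Row P: 101101, Col P: 10010, Corner: 0


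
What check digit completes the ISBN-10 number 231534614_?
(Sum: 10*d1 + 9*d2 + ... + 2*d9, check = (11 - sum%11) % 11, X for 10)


Weighted sum: 163
163 mod 11 = 9

Check digit: 2


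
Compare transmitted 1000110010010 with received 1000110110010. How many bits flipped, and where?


XOR: 0000000100000

1 error(s) at position(s): 7


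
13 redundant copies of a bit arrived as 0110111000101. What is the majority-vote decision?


Ones: 7 out of 13
Threshold: 7

1 (7/13 voted 1)


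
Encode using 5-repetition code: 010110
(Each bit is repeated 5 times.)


Each bit -> 5 copies

000001111100000111111111100000


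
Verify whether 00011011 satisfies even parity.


Number of 1s: 4

Yes, parity is correct (4 ones)


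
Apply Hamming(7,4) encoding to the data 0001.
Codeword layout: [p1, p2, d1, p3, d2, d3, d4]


Parity bits: p1=1, p2=1, p3=1

1101001


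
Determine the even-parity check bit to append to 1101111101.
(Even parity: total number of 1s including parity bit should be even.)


Number of 1s in data: 8
Parity bit: 0

0


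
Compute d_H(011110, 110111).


XOR: 101001
Count of 1s: 3

3


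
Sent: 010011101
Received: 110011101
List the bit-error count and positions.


XOR: 100000000

1 error(s) at position(s): 0


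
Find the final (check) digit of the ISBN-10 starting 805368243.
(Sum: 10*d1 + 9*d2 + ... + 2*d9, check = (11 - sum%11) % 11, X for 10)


Weighted sum: 243
243 mod 11 = 1

Check digit: X


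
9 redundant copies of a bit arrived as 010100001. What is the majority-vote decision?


Ones: 3 out of 9
Threshold: 5

0 (3/9 voted 1)


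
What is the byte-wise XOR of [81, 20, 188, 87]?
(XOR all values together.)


XOR chain: 81 ^ 20 ^ 188 ^ 87 = 174

174


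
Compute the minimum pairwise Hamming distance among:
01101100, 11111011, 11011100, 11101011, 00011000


Comparing all pairs, minimum distance: 1
Can detect 0 errors, correct 0 errors

1


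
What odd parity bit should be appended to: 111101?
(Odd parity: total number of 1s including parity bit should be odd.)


Number of 1s in data: 5
Parity bit: 0

0


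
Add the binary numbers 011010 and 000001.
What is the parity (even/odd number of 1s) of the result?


011010 = 26
000001 = 1
Sum = 27 = 11011
1s count = 4

even parity (4 ones in 11011)


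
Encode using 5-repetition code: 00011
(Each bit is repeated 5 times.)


Each bit -> 5 copies

0000000000000001111111111


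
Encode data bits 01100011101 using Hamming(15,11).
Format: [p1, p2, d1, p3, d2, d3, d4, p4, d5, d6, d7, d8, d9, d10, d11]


Parity bits: p1=0, p2=1, p3=1, p4=0

010111000011101


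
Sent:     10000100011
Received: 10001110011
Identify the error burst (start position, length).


XOR: 00001010000

Burst at position 4, length 3


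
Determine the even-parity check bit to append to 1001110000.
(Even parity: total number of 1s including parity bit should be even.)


Number of 1s in data: 4
Parity bit: 0

0


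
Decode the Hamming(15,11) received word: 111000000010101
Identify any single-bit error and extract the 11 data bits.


Syndrome = 9: error at position 9

Data: 10001010101 (corrected bit 9)


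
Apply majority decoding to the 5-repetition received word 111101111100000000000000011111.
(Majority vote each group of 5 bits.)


Groups: 11110, 11111, 00000, 00000, 00000, 11111
Majority votes: 110001

110001


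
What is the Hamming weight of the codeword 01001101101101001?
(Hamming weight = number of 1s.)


Counting 1s in 01001101101101001

9


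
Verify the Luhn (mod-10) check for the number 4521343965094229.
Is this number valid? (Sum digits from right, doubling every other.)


Luhn sum = 83
83 mod 10 = 3

Invalid (Luhn sum mod 10 = 3)


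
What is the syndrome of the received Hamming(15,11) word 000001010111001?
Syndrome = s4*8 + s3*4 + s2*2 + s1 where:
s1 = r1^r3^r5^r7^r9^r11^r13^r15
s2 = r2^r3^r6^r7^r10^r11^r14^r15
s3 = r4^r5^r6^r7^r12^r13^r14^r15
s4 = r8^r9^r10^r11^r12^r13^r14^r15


s1=0, s2=0, s3=1, s4=1

Syndrome = 12 (error at position 12)


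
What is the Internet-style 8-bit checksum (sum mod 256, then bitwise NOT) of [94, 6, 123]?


Sum = 223 mod 256 = 223
Complement = 32

32


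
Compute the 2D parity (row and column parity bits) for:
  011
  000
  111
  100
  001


Row parities: 00111
Column parities: 001

Row P: 00111, Col P: 001, Corner: 1


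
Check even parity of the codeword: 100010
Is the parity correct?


Number of 1s: 2

Yes, parity is correct (2 ones)


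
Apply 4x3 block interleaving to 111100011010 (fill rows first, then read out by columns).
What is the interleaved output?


Matrix:
  111
  100
  011
  010
Read columns: 110010111010

110010111010


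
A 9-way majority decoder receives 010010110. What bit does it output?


Ones: 4 out of 9
Threshold: 5

0 (4/9 voted 1)


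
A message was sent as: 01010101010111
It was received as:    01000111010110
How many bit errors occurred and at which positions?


XOR: 00010010000001

3 error(s) at position(s): 3, 6, 13


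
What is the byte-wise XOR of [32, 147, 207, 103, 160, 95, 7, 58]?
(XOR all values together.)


XOR chain: 32 ^ 147 ^ 207 ^ 103 ^ 160 ^ 95 ^ 7 ^ 58 = 217

217


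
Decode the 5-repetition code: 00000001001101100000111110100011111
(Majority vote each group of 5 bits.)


Groups: 00000, 00100, 11011, 00000, 11111, 01000, 11111
Majority votes: 0010101

0010101


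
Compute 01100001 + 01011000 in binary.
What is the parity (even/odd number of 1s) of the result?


01100001 = 97
01011000 = 88
Sum = 185 = 10111001
1s count = 5

odd parity (5 ones in 10111001)


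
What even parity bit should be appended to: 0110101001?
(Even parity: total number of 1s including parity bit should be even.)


Number of 1s in data: 5
Parity bit: 1

1


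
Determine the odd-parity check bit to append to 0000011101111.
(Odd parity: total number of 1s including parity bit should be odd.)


Number of 1s in data: 7
Parity bit: 0

0


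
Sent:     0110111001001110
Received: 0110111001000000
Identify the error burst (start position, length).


XOR: 0000000000001110

Burst at position 12, length 3


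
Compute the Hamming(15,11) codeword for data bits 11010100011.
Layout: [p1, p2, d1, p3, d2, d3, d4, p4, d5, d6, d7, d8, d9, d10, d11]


Parity bits: p1=0, p2=1, p3=0, p4=1

011010110100011


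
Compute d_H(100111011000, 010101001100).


XOR: 110010010100
Count of 1s: 5

5


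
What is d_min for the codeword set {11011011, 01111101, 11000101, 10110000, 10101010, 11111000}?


Comparing all pairs, minimum distance: 2
Can detect 1 errors, correct 0 errors

2


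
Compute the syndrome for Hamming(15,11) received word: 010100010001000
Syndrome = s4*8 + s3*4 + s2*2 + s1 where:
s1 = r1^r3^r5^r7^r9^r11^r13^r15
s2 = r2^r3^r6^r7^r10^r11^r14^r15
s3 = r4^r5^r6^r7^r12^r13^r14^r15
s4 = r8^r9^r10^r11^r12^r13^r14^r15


s1=0, s2=1, s3=0, s4=0

Syndrome = 2 (error at position 2)


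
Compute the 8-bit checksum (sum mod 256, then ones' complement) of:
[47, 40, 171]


Sum = 258 mod 256 = 2
Complement = 253

253


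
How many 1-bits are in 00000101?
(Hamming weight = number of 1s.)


Counting 1s in 00000101

2


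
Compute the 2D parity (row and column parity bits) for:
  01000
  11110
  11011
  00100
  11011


Row parities: 10010
Column parities: 10010

Row P: 10010, Col P: 10010, Corner: 0


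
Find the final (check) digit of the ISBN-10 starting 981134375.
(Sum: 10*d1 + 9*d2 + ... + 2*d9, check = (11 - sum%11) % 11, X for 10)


Weighted sum: 258
258 mod 11 = 5

Check digit: 6


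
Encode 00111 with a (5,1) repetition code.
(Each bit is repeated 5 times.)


Each bit -> 5 copies

0000000000111111111111111


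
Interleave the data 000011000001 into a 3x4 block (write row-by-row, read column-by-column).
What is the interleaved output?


Matrix:
  0000
  1100
  0001
Read columns: 010010000001

010010000001


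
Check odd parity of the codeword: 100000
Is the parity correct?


Number of 1s: 1

Yes, parity is correct (1 ones)


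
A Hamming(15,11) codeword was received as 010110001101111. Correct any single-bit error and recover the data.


Syndrome = 0: no error detected

Data: 01001101111 (no errors)


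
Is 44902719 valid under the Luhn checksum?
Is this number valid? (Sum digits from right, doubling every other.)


Luhn sum = 43
43 mod 10 = 3

Invalid (Luhn sum mod 10 = 3)


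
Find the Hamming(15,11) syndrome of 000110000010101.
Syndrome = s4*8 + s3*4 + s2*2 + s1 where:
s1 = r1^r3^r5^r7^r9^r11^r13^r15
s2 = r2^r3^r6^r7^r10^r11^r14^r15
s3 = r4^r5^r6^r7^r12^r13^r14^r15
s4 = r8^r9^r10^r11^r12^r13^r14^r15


s1=0, s2=0, s3=0, s4=1

Syndrome = 8 (error at position 8)
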